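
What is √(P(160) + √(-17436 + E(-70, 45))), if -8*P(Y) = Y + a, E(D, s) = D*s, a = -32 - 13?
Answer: √(-230 + 16*I*√20586)/4 ≈ 8.0567 + 8.9043*I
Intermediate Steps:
a = -45
P(Y) = 45/8 - Y/8 (P(Y) = -(Y - 45)/8 = -(-45 + Y)/8 = 45/8 - Y/8)
√(P(160) + √(-17436 + E(-70, 45))) = √((45/8 - ⅛*160) + √(-17436 - 70*45)) = √((45/8 - 20) + √(-17436 - 3150)) = √(-115/8 + √(-20586)) = √(-115/8 + I*√20586)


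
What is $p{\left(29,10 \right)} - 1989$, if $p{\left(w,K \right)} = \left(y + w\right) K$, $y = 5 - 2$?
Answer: $-1669$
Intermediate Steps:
$y = 3$ ($y = 5 - 2 = 3$)
$p{\left(w,K \right)} = K \left(3 + w\right)$ ($p{\left(w,K \right)} = \left(3 + w\right) K = K \left(3 + w\right)$)
$p{\left(29,10 \right)} - 1989 = 10 \left(3 + 29\right) - 1989 = 10 \cdot 32 - 1989 = 320 - 1989 = -1669$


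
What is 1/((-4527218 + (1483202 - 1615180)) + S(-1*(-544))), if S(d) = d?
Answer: -1/4658652 ≈ -2.1465e-7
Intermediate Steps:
1/((-4527218 + (1483202 - 1615180)) + S(-1*(-544))) = 1/((-4527218 + (1483202 - 1615180)) - 1*(-544)) = 1/((-4527218 - 131978) + 544) = 1/(-4659196 + 544) = 1/(-4658652) = -1/4658652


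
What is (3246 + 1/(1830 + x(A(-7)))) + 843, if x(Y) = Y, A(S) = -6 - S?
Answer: 7486960/1831 ≈ 4089.0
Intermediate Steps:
(3246 + 1/(1830 + x(A(-7)))) + 843 = (3246 + 1/(1830 + (-6 - 1*(-7)))) + 843 = (3246 + 1/(1830 + (-6 + 7))) + 843 = (3246 + 1/(1830 + 1)) + 843 = (3246 + 1/1831) + 843 = 5943427/1831 + 843 = 7486960/1831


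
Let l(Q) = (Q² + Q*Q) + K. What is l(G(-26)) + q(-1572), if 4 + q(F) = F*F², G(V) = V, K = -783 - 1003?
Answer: -3884701686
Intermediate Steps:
K = -1786
l(Q) = -1786 + 2*Q² (l(Q) = (Q² + Q*Q) - 1786 = (Q² + Q²) - 1786 = 2*Q² - 1786 = -1786 + 2*Q²)
q(F) = -4 + F³ (q(F) = -4 + F*F² = -4 + F³)
l(G(-26)) + q(-1572) = (-1786 + 2*(-26)²) + (-4 + (-1572)³) = (-1786 + 2*676) + (-4 - 3884701248) = (-1786 + 1352) - 3884701252 = -434 - 3884701252 = -3884701686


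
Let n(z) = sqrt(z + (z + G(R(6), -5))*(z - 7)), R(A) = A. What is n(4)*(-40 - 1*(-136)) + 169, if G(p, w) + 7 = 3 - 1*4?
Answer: 553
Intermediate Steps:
G(p, w) = -8 (G(p, w) = -7 + (3 - 1*4) = -7 + (3 - 4) = -7 - 1 = -8)
n(z) = sqrt(z + (-8 + z)*(-7 + z)) (n(z) = sqrt(z + (z - 8)*(z - 7)) = sqrt(z + (-8 + z)*(-7 + z)))
n(4)*(-40 - 1*(-136)) + 169 = sqrt(56 + 4**2 - 14*4)*(-40 - 1*(-136)) + 169 = sqrt(56 + 16 - 56)*(-40 + 136) + 169 = sqrt(16)*96 + 169 = 4*96 + 169 = 384 + 169 = 553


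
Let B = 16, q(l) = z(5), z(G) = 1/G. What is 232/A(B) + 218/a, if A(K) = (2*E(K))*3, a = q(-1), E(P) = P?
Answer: 13109/12 ≈ 1092.4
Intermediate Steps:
q(l) = ⅕ (q(l) = 1/5 = ⅕)
a = ⅕ ≈ 0.20000
A(K) = 6*K (A(K) = (2*K)*3 = 6*K)
232/A(B) + 218/a = 232/((6*16)) + 218/(⅕) = 232/96 + 218*5 = 232*(1/96) + 1090 = 29/12 + 1090 = 13109/12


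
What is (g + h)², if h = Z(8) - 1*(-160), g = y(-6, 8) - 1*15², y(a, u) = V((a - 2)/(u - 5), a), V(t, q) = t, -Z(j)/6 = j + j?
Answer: 241081/9 ≈ 26787.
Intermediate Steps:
Z(j) = -12*j (Z(j) = -6*(j + j) = -12*j)
y(a, u) = (-2 + a)/(-5 + u) (y(a, u) = (a - 2)/(u - 5) = (-2 + a)/(-5 + u))
g = -683/3 (g = (-2 - 6)/(-5 + 8) - 1*15² = -8/3 - 1*225 = (⅓)*(-8) - 225 = -8/3 - 225 = -683/3 ≈ -227.67)
h = 64 (h = -12*8 - 1*(-160) = -96 + 160 = 64)
(g + h)² = (-683/3 + 64)² = (-491/3)² = 241081/9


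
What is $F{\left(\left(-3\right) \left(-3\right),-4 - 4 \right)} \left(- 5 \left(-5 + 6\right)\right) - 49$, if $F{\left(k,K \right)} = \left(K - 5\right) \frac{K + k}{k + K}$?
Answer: $16$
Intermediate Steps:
$F{\left(k,K \right)} = -5 + K$ ($F{\left(k,K \right)} = \left(-5 + K\right) \frac{K + k}{K + k} = \left(-5 + K\right) 1 = -5 + K$)
$F{\left(\left(-3\right) \left(-3\right),-4 - 4 \right)} \left(- 5 \left(-5 + 6\right)\right) - 49 = \left(-5 - 8\right) \left(- 5 \left(-5 + 6\right)\right) - 49 = \left(-5 - 8\right) \left(\left(-5\right) 1\right) - 49 = \left(-13\right) \left(-5\right) - 49 = 65 - 49 = 16$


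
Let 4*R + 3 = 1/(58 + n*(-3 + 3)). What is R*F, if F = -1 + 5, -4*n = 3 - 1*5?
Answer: -173/58 ≈ -2.9828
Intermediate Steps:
n = 1/2 (n = -(3 - 1*5)/4 = -(3 - 5)/4 = -1/4*(-2) = 1/2 ≈ 0.50000)
R = -173/232 (R = -3/4 + 1/(4*(58 + (-3 + 3)/2)) = -3/4 + 1/(4*(58 + (1/2)*0)) = -3/4 + 1/(4*(58 + 0)) = -3/4 + (1/4)/58 = -3/4 + (1/4)*(1/58) = -3/4 + 1/232 = -173/232 ≈ -0.74569)
F = 4
R*F = -173/232*4 = -173/58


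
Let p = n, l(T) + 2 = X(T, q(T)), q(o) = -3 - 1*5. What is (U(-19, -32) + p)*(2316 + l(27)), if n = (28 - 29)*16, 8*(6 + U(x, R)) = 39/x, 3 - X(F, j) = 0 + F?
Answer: -3873535/76 ≈ -50968.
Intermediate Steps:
q(o) = -8 (q(o) = -3 - 5 = -8)
X(F, j) = 3 - F (X(F, j) = 3 - (0 + F) = 3 - F)
U(x, R) = -6 + 39/(8*x) (U(x, R) = -6 + (39/x)/8 = -6 + 39/(8*x))
l(T) = 1 - T (l(T) = -2 + (3 - T) = 1 - T)
n = -16 (n = -1*16 = -16)
p = -16
(U(-19, -32) + p)*(2316 + l(27)) = ((-6 + (39/8)/(-19)) - 16)*(2316 + (1 - 1*27)) = ((-6 + (39/8)*(-1/19)) - 16)*(2316 + (1 - 27)) = ((-6 - 39/152) - 16)*(2316 - 26) = (-951/152 - 16)*2290 = -3383/152*2290 = -3873535/76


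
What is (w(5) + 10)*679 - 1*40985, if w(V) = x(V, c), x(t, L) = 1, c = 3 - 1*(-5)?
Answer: -33516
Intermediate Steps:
c = 8 (c = 3 + 5 = 8)
w(V) = 1
(w(5) + 10)*679 - 1*40985 = (1 + 10)*679 - 1*40985 = 11*679 - 40985 = 7469 - 40985 = -33516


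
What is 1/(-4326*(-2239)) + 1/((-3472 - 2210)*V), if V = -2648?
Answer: 4121975/24288940357584 ≈ 1.6971e-7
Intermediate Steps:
1/(-4326*(-2239)) + 1/((-3472 - 2210)*V) = 1/(-4326*(-2239)) + 1/(-3472 - 2210*(-2648)) = -1/4326*(-1/2239) - 1/2648/(-5682) = 1/9685914 - 1/5682*(-1/2648) = 1/9685914 + 1/15045936 = 4121975/24288940357584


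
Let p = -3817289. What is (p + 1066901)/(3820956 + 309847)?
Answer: -2750388/4130803 ≈ -0.66582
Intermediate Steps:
(p + 1066901)/(3820956 + 309847) = (-3817289 + 1066901)/(3820956 + 309847) = -2750388/4130803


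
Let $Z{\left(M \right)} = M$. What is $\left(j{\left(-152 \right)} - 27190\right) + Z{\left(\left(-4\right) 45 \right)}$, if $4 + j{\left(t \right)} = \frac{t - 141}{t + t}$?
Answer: $- \frac{8321403}{304} \approx -27373.0$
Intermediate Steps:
$j{\left(t \right)} = -4 + \frac{-141 + t}{2 t}$ ($j{\left(t \right)} = -4 + \frac{t - 141}{t + t} = -4 + \frac{-141 + t}{2 t}$)
$\left(j{\left(-152 \right)} - 27190\right) + Z{\left(\left(-4\right) 45 \right)} = \left(\frac{-141 - -1064}{2 \left(-152\right)} - 27190\right) - 180 = \left(\frac{1}{2} \left(- \frac{1}{152}\right) \left(-141 + 1064\right) - 27190\right) - 180 = \left(\frac{1}{2} \left(- \frac{1}{152}\right) 923 - 27190\right) - 180 = \left(- \frac{923}{304} - 27190\right) - 180 = - \frac{8266683}{304} - 180 = - \frac{8321403}{304}$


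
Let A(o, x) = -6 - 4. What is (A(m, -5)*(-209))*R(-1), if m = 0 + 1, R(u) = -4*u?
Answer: 8360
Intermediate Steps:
m = 1
A(o, x) = -10
(A(m, -5)*(-209))*R(-1) = (-10*(-209))*(-4*(-1)) = 2090*4 = 8360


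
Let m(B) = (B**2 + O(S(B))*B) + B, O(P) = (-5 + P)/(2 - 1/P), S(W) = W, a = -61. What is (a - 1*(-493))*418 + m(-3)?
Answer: 1264146/7 ≈ 1.8059e+5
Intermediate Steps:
O(P) = (-5 + P)/(2 - 1/P)
m(B) = B + B**2 + B**2*(-5 + B)/(-1 + 2*B) (m(B) = (B**2 + (B*(-5 + B)/(-1 + 2*B))*B) + B = (B**2 + B**2*(-5 + B)/(-1 + 2*B)) + B = B + B**2 + B**2*(-5 + B)/(-1 + 2*B))
(a - 1*(-493))*418 + m(-3) = (-61 - 1*(-493))*418 - 3*(-1 - 4*(-3) + 3*(-3)**2)/(-1 + 2*(-3)) = (-61 + 493)*418 - 3*(-1 + 12 + 3*9)/(-1 - 6) = 432*418 - 3*(-1 + 12 + 27)/(-7) = 180576 - 3*(-1/7)*38 = 180576 + 114/7 = 1264146/7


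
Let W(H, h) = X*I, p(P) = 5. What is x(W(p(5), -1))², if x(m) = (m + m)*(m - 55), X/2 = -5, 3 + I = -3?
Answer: 360000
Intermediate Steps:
I = -6 (I = -3 - 3 = -6)
X = -10 (X = 2*(-5) = -10)
W(H, h) = 60 (W(H, h) = -10*(-6) = 60)
x(m) = 2*m*(-55 + m) (x(m) = (2*m)*(-55 + m) = 2*m*(-55 + m))
x(W(p(5), -1))² = (2*60*(-55 + 60))² = (2*60*5)² = 600² = 360000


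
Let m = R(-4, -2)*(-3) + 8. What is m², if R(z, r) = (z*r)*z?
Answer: 10816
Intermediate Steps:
R(z, r) = r*z² (R(z, r) = (r*z)*z = r*z²)
m = 104 (m = -2*(-4)²*(-3) + 8 = -2*16*(-3) + 8 = -32*(-3) + 8 = 96 + 8 = 104)
m² = 104² = 10816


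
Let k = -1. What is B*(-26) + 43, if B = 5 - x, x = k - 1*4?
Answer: -217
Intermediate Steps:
x = -5 (x = -1 - 1*4 = -1 - 4 = -5)
B = 10 (B = 5 - 1*(-5) = 5 + 5 = 10)
B*(-26) + 43 = 10*(-26) + 43 = -260 + 43 = -217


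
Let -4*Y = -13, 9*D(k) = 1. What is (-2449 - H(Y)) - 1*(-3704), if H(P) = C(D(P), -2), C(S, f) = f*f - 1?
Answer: 1252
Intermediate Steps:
D(k) = ⅑ (D(k) = (⅑)*1 = ⅑)
Y = 13/4 (Y = -¼*(-13) = 13/4 ≈ 3.2500)
C(S, f) = -1 + f² (C(S, f) = f² - 1 = -1 + f²)
H(P) = 3 (H(P) = -1 + (-2)² = -1 + 4 = 3)
(-2449 - H(Y)) - 1*(-3704) = (-2449 - 1*3) - 1*(-3704) = (-2449 - 3) + 3704 = -2452 + 3704 = 1252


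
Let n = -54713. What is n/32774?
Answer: -54713/32774 ≈ -1.6694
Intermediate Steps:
n/32774 = -54713/32774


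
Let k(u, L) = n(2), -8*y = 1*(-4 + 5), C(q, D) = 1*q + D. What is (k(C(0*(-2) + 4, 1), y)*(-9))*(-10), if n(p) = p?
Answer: 180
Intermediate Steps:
C(q, D) = D + q (C(q, D) = q + D = D + q)
y = -1/8 (y = -(-4 + 5)/8 = -1/8 ≈ -0.12500)
k(u, L) = 2
(k(C(0*(-2) + 4, 1), y)*(-9))*(-10) = (2*(-9))*(-10) = -18*(-10) = 180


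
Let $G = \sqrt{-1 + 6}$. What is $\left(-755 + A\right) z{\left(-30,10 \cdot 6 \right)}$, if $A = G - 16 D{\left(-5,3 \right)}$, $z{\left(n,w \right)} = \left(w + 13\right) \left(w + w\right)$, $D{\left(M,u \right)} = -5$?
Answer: $-5913000 + 8760 \sqrt{5} \approx -5.8934 \cdot 10^{6}$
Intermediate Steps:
$z{\left(n,w \right)} = 2 w \left(13 + w\right)$ ($z{\left(n,w \right)} = \left(13 + w\right) 2 w = 2 w \left(13 + w\right)$)
$G = \sqrt{5} \approx 2.2361$
$A = 80 + \sqrt{5}$ ($A = \sqrt{5} - -80 = \sqrt{5} + 80 = 80 + \sqrt{5} \approx 82.236$)
$\left(-755 + A\right) z{\left(-30,10 \cdot 6 \right)} = \left(-755 + \left(80 + \sqrt{5}\right)\right) 2 \cdot 10 \cdot 6 \left(13 + 10 \cdot 6\right) = \left(-675 + \sqrt{5}\right) 2 \cdot 60 \left(13 + 60\right) = \left(-675 + \sqrt{5}\right) 2 \cdot 60 \cdot 73 = \left(-675 + \sqrt{5}\right) 8760 = -5913000 + 8760 \sqrt{5}$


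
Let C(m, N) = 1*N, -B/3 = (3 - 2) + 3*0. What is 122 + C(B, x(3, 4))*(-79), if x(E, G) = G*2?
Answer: -510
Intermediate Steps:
x(E, G) = 2*G
B = -3 (B = -3*((3 - 2) + 3*0) = -3*(1 + 0) = -3*1 = -3)
C(m, N) = N
122 + C(B, x(3, 4))*(-79) = 122 + (2*4)*(-79) = 122 + 8*(-79) = 122 - 632 = -510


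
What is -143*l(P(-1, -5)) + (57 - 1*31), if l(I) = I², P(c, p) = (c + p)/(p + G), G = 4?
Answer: -5122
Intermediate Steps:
P(c, p) = (c + p)/(4 + p) (P(c, p) = (c + p)/(p + 4) = (c + p)/(4 + p))
-143*l(P(-1, -5)) + (57 - 1*31) = -143*(-1 - 5)²/(4 - 5)² + (57 - 1*31) = -143*(-6/(-1))² + (57 - 31) = -143*(-1*(-6))² + 26 = -143*6² + 26 = -143*36 + 26 = -5148 + 26 = -5122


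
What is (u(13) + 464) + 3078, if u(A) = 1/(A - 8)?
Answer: 17711/5 ≈ 3542.2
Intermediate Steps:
u(A) = 1/(-8 + A)
(u(13) + 464) + 3078 = (1/(-8 + 13) + 464) + 3078 = (1/5 + 464) + 3078 = (⅕ + 464) + 3078 = 2321/5 + 3078 = 17711/5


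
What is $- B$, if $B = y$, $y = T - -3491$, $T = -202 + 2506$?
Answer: $-5795$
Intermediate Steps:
$T = 2304$
$y = 5795$ ($y = 2304 - -3491 = 2304 + 3491 = 5795$)
$B = 5795$
$- B = \left(-1\right) 5795 = -5795$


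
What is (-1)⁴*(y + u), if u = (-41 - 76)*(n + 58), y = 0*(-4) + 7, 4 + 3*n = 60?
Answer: -8963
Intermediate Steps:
n = 56/3 (n = -4/3 + (⅓)*60 = -4/3 + 20 = 56/3 ≈ 18.667)
y = 7 (y = 0 + 7 = 7)
u = -8970 (u = (-41 - 76)*(56/3 + 58) = -117*230/3 = -8970)
(-1)⁴*(y + u) = (-1)⁴*(7 - 8970) = 1*(-8963) = -8963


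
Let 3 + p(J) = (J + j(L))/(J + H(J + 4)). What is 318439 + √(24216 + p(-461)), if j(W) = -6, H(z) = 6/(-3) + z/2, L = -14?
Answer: 318439 + √46313230479/1383 ≈ 3.1859e+5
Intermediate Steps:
H(z) = -2 + z/2 (H(z) = 6*(-⅓) + z*(½) = -2 + z/2)
p(J) = -3 + 2*(-6 + J)/(3*J) (p(J) = -3 + (J - 6)/(J + (-2 + (J + 4)/2)) = -3 + (-6 + J)/(J + (-2 + (4 + J)/2)) = -3 + (-6 + J)/(J + (-2 + (2 + J/2))) = -3 + (-6 + J)/(J + J/2) = -3 + (-6 + J)/((3*J/2)) = -3 + (-6 + J)*(2/(3*J)) = -3 + 2*(-6 + J)/(3*J))
318439 + √(24216 + p(-461)) = 318439 + √(24216 + (-7/3 - 4/(-461))) = 318439 + √(24216 + (-7/3 - 4*(-1/461))) = 318439 + √(24216 + (-7/3 + 4/461)) = 318439 + √(24216 - 3215/1383) = 318439 + √(33487513/1383) = 318439 + √46313230479/1383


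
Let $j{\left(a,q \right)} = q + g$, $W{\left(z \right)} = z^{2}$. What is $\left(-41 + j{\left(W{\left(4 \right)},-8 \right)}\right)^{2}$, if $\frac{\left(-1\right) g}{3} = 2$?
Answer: $3025$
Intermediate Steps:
$g = -6$ ($g = \left(-3\right) 2 = -6$)
$j{\left(a,q \right)} = -6 + q$ ($j{\left(a,q \right)} = q - 6 = -6 + q$)
$\left(-41 + j{\left(W{\left(4 \right)},-8 \right)}\right)^{2} = \left(-41 - 14\right)^{2} = \left(-55\right)^{2} = 3025$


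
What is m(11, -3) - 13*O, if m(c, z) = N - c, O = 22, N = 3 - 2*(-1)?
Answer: -292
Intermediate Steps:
N = 5 (N = 3 + 2 = 5)
m(c, z) = 5 - c
m(11, -3) - 13*O = (5 - 1*11) - 13*22 = (5 - 11) - 286 = -6 - 286 = -292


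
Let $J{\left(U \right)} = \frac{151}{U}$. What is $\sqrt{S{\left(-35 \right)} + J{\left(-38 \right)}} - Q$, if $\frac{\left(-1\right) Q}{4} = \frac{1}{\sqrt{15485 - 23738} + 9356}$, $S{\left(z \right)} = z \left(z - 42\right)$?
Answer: $\frac{37424}{87542989} + \frac{\sqrt{3885842}}{38} - \frac{12 i \sqrt{917}}{87542989} \approx 51.876 - 4.1509 \cdot 10^{-6} i$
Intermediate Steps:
$S{\left(z \right)} = z \left(-42 + z\right)$
$Q = - \frac{4}{9356 + 3 i \sqrt{917}}$ ($Q = - \frac{4}{\sqrt{15485 - 23738} + 9356} = - \frac{4}{\sqrt{-8253} + 9356} = - \frac{4}{3 i \sqrt{917} + 9356} = - \frac{4}{9356 + 3 i \sqrt{917}} \approx -0.00042749 + 4.1509 \cdot 10^{-6} i$)
$\sqrt{S{\left(-35 \right)} + J{\left(-38 \right)}} - Q = \sqrt{- 35 \left(-42 - 35\right) + \frac{151}{-38}} - \left(- \frac{37424}{87542989} + \frac{12 i \sqrt{917}}{87542989}\right) = \sqrt{\left(-35\right) \left(-77\right) + 151 \left(- \frac{1}{38}\right)} + \left(\frac{37424}{87542989} - \frac{12 i \sqrt{917}}{87542989}\right) = \sqrt{2695 - \frac{151}{38}} + \left(\frac{37424}{87542989} - \frac{12 i \sqrt{917}}{87542989}\right) = \sqrt{\frac{102259}{38}} + \left(\frac{37424}{87542989} - \frac{12 i \sqrt{917}}{87542989}\right) = \frac{\sqrt{3885842}}{38} + \left(\frac{37424}{87542989} - \frac{12 i \sqrt{917}}{87542989}\right) = \frac{37424}{87542989} + \frac{\sqrt{3885842}}{38} - \frac{12 i \sqrt{917}}{87542989}$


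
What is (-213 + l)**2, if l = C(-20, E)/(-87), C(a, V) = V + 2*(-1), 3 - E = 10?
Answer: 38118276/841 ≈ 45325.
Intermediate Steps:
E = -7 (E = 3 - 1*10 = 3 - 10 = -7)
C(a, V) = -2 + V (C(a, V) = V - 2 = -2 + V)
l = 3/29 (l = (-2 - 7)/(-87) = -9*(-1/87) = 3/29 ≈ 0.10345)
(-213 + l)**2 = (-213 + 3/29)**2 = (-6174/29)**2 = 38118276/841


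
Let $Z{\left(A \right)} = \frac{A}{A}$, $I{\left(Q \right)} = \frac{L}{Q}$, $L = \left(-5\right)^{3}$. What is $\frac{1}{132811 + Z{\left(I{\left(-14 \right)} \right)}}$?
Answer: $\frac{1}{132812} \approx 7.5294 \cdot 10^{-6}$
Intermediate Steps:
$L = -125$
$I{\left(Q \right)} = - \frac{125}{Q}$
$Z{\left(A \right)} = 1$
$\frac{1}{132811 + Z{\left(I{\left(-14 \right)} \right)}} = \frac{1}{132811 + 1} = \frac{1}{132812}$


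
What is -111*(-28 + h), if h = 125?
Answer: -10767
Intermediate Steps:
-111*(-28 + h) = -111*(-28 + 125) = -111*97 = -10767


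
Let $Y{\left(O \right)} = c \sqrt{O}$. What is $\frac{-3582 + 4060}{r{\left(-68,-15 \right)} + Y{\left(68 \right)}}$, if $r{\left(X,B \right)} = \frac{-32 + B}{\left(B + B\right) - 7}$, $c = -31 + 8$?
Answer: $- \frac{831242}{49243459} - \frac{30101572 \sqrt{17}}{49243459} \approx -2.5373$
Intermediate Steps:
$c = -23$
$Y{\left(O \right)} = - 23 \sqrt{O}$
$r{\left(X,B \right)} = \frac{-32 + B}{-7 + 2 B}$ ($r{\left(X,B \right)} = \frac{-32 + B}{2 B - 7} = \frac{-32 + B}{-7 + 2 B}$)
$\frac{-3582 + 4060}{r{\left(-68,-15 \right)} + Y{\left(68 \right)}} = \frac{-3582 + 4060}{\frac{-32 - 15}{-7 + 2 \left(-15\right)} - 23 \sqrt{68}} = \frac{478}{\frac{1}{-7 - 30} \left(-47\right) - 23 \cdot 2 \sqrt{17}} = \frac{478}{\frac{1}{-37} \left(-47\right) - 46 \sqrt{17}} = \frac{478}{\left(- \frac{1}{37}\right) \left(-47\right) - 46 \sqrt{17}} = \frac{478}{\frac{47}{37} - 46 \sqrt{17}}$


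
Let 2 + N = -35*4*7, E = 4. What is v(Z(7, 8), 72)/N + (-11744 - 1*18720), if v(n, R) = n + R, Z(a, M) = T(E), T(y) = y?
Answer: -14957862/491 ≈ -30464.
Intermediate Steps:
Z(a, M) = 4
v(n, R) = R + n
N = -982 (N = -2 - 35*4*7 = -2 - 140*7 = -2 - 980 = -982)
v(Z(7, 8), 72)/N + (-11744 - 1*18720) = (72 + 4)/(-982) + (-11744 - 1*18720) = 76*(-1/982) + (-11744 - 18720) = -38/491 - 30464 = -14957862/491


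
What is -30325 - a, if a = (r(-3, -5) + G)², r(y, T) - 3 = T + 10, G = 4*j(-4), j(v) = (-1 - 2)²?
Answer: -32261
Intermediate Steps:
j(v) = 9 (j(v) = (-3)² = 9)
G = 36 (G = 4*9 = 36)
r(y, T) = 13 + T (r(y, T) = 3 + (T + 10) = 3 + (10 + T) = 13 + T)
a = 1936 (a = ((13 - 5) + 36)² = (8 + 36)² = 44² = 1936)
-30325 - a = -30325 - 1*1936 = -30325 - 1936 = -32261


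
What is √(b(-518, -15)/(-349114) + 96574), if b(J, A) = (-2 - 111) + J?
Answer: 7*√240214200728462/349114 ≈ 310.76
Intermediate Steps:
b(J, A) = -113 + J
√(b(-518, -15)/(-349114) + 96574) = √((-113 - 518)/(-349114) + 96574) = √(-631*(-1/349114) + 96574) = √(631/349114 + 96574) = √(33715336067/349114) = 7*√240214200728462/349114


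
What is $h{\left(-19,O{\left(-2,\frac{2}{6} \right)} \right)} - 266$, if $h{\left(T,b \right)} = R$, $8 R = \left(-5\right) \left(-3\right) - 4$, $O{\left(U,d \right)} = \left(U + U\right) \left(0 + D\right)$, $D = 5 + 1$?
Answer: $- \frac{2117}{8} \approx -264.63$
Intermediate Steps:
$D = 6$
$O{\left(U,d \right)} = 12 U$ ($O{\left(U,d \right)} = \left(U + U\right) \left(0 + 6\right) = 2 U 6 = 12 U$)
$R = \frac{11}{8}$ ($R = \frac{\left(-5\right) \left(-3\right) - 4}{8} = \frac{15 - 4}{8} = \frac{1}{8} \cdot 11 = \frac{11}{8} \approx 1.375$)
$h{\left(T,b \right)} = \frac{11}{8}$
$h{\left(-19,O{\left(-2,\frac{2}{6} \right)} \right)} - 266 = \frac{11}{8} - 266 = - \frac{2117}{8}$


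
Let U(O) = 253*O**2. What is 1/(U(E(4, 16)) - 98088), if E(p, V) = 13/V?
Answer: -256/25067771 ≈ -1.0212e-5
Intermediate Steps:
1/(U(E(4, 16)) - 98088) = 1/(253*(13/16)**2 - 98088) = 1/(253*(169/256) - 98088) = 1/(42757/256 - 98088) = 1/(-25067771/256) = -256/25067771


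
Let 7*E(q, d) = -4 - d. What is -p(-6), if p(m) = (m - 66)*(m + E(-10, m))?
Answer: -2880/7 ≈ -411.43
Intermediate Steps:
E(q, d) = -4/7 - d/7 (E(q, d) = (-4 - d)/7 = -4/7 - d/7)
p(m) = (-66 + m)*(-4/7 + 6*m/7) (p(m) = (m - 66)*(m + (-4/7 - m/7)) = (-66 + m)*(-4/7 + 6*m/7))
-p(-6) = -(264/7 - 400/7*(-6) + (6/7)*(-6)²) = -(264/7 + 2400/7 + (6/7)*36) = -(264/7 + 2400/7 + 216/7) = -1*2880/7 = -2880/7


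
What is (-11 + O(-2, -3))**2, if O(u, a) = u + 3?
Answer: 100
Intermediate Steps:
O(u, a) = 3 + u
(-11 + O(-2, -3))**2 = (-11 + (3 - 2))**2 = (-11 + 1)**2 = (-10)**2 = 100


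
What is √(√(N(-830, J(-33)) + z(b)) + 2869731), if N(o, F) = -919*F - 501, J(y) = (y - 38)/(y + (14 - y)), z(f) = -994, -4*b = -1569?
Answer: √(562467276 + 14*√620466)/14 ≈ 1694.0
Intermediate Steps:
b = 1569/4 (b = -¼*(-1569) = 1569/4 ≈ 392.25)
J(y) = -19/7 + y/14 (J(y) = (-38 + y)/14 = (-38 + y)*(1/14) = -19/7 + y/14)
N(o, F) = -501 - 919*F
√(√(N(-830, J(-33)) + z(b)) + 2869731) = √(√((-501 - 919*(-19/7 + (1/14)*(-33))) - 994) + 2869731) = √(√((-501 - 919*(-19/7 - 33/14)) - 994) + 2869731) = √(√((-501 - 919*(-71/14)) - 994) + 2869731) = √(√((-501 + 65249/14) - 994) + 2869731) = √(√(58235/14 - 994) + 2869731) = √(√(44319/14) + 2869731) = √(√620466/14 + 2869731) = √(2869731 + √620466/14)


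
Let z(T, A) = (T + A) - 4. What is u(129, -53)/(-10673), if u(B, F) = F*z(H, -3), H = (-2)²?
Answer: -159/10673 ≈ -0.014897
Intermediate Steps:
H = 4
z(T, A) = -4 + A + T (z(T, A) = (A + T) - 4 = -4 + A + T)
u(B, F) = -3*F (u(B, F) = F*(-4 - 3 + 4) = F*(-3) = -3*F)
u(129, -53)/(-10673) = -3*(-53)/(-10673) = 159*(-1/10673) = -159/10673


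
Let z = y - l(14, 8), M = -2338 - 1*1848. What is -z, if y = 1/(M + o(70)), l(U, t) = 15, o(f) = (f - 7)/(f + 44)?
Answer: 2385743/159047 ≈ 15.000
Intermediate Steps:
o(f) = (-7 + f)/(44 + f)
M = -4186 (M = -2338 - 1848 = -4186)
y = -38/159047 (y = 1/(-4186 + (-7 + 70)/(44 + 70)) = 1/(-4186 + 63/114) = 1/(-4186 + (1/114)*63) = 1/(-4186 + 21/38) = 1/(-159047/38) = -38/159047 ≈ -0.00023892)
z = -2385743/159047 (z = -38/159047 - 1*15 = -38/159047 - 15 = -2385743/159047 ≈ -15.000)
-z = -1*(-2385743/159047) = 2385743/159047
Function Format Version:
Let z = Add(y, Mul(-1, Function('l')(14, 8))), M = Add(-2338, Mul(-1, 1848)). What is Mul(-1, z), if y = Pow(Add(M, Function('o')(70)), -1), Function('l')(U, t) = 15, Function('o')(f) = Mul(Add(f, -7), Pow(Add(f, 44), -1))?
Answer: Rational(2385743, 159047) ≈ 15.000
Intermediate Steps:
Function('o')(f) = Mul(Pow(Add(44, f), -1), Add(-7, f)) (Function('o')(f) = Mul(Add(-7, f), Pow(Add(44, f), -1)) = Mul(Pow(Add(44, f), -1), Add(-7, f)))
M = -4186 (M = Add(-2338, -1848) = -4186)
y = Rational(-38, 159047) (y = Pow(Add(-4186, Mul(Pow(Add(44, 70), -1), Add(-7, 70))), -1) = Pow(Add(-4186, Mul(Pow(114, -1), 63)), -1) = Pow(Add(-4186, Mul(Rational(1, 114), 63)), -1) = Pow(Add(-4186, Rational(21, 38)), -1) = Pow(Rational(-159047, 38), -1) = Rational(-38, 159047) ≈ -0.00023892)
z = Rational(-2385743, 159047) (z = Add(Rational(-38, 159047), Mul(-1, 15)) = Add(Rational(-38, 159047), -15) = Rational(-2385743, 159047) ≈ -15.000)
Mul(-1, z) = Mul(-1, Rational(-2385743, 159047)) = Rational(2385743, 159047)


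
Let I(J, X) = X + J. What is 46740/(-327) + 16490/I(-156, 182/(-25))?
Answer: -54266405/222469 ≈ -243.93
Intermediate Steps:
I(J, X) = J + X
46740/(-327) + 16490/I(-156, 182/(-25)) = 46740/(-327) + 16490/(-156 + 182/(-25)) = 46740*(-1/327) + 16490/(-156 + 182*(-1/25)) = -15580/109 + 16490/(-156 - 182/25) = -15580/109 + 16490/(-4082/25) = -15580/109 + 16490*(-25/4082) = -15580/109 - 206125/2041 = -54266405/222469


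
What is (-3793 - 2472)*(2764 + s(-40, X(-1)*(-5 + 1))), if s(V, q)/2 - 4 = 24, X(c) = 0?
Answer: -17667300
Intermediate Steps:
s(V, q) = 56 (s(V, q) = 8 + 2*24 = 8 + 48 = 56)
(-3793 - 2472)*(2764 + s(-40, X(-1)*(-5 + 1))) = (-3793 - 2472)*(2764 + 56) = -6265*2820 = -17667300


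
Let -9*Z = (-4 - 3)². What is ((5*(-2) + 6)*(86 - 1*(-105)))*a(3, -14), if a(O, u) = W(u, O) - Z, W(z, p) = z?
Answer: 58828/9 ≈ 6536.4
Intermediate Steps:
Z = -49/9 (Z = -(-4 - 3)²/9 = -⅑*(-7)² = -⅑*49 = -49/9 ≈ -5.4444)
a(O, u) = 49/9 + u (a(O, u) = u - 1*(-49/9) = u + 49/9 = 49/9 + u)
((5*(-2) + 6)*(86 - 1*(-105)))*a(3, -14) = ((5*(-2) + 6)*(86 - 1*(-105)))*(49/9 - 14) = ((-10 + 6)*(86 + 105))*(-77/9) = -4*191*(-77/9) = -764*(-77/9) = 58828/9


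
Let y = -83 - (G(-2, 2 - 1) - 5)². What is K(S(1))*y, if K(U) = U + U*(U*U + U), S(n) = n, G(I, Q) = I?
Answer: -396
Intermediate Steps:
y = -132 (y = -83 - (-2 - 5)² = -83 - 1*(-7)² = -83 - 1*49 = -83 - 49 = -132)
K(U) = U + U*(U + U²) (K(U) = U + U*(U² + U) = U + U*(U + U²))
K(S(1))*y = (1*(1 + 1 + 1²))*(-132) = (1*(1 + 1 + 1))*(-132) = (1*3)*(-132) = 3*(-132) = -396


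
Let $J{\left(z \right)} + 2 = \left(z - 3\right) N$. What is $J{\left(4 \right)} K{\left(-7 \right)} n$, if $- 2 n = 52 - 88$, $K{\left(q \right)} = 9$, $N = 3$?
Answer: $162$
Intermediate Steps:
$J{\left(z \right)} = -11 + 3 z$ ($J{\left(z \right)} = -2 + \left(z - 3\right) 3 = -2 + \left(-3 + z\right) 3 = -2 + \left(-9 + 3 z\right) = -11 + 3 z$)
$n = 18$ ($n = - \frac{52 - 88}{2} = \left(- \frac{1}{2}\right) \left(-36\right) = 18$)
$J{\left(4 \right)} K{\left(-7 \right)} n = \left(-11 + 3 \cdot 4\right) 9 \cdot 18 = \left(-11 + 12\right) 9 \cdot 18 = 1 \cdot 9 \cdot 18 = 9 \cdot 18 = 162$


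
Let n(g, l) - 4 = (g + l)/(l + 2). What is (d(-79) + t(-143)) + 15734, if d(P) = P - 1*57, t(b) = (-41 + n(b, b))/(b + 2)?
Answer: 310108769/19881 ≈ 15598.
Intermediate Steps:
n(g, l) = 4 + (g + l)/(2 + l) (n(g, l) = 4 + (g + l)/(l + 2) = 4 + (g + l)/(2 + l))
t(b) = (-41 + (8 + 6*b)/(2 + b))/(2 + b) (t(b) = (-41 + (8 + b + 5*b)/(2 + b))/(b + 2) = (-41 + (8 + 6*b)/(2 + b))/(2 + b))
d(P) = -57 + P (d(P) = P - 57 = -57 + P)
(d(-79) + t(-143)) + 15734 = ((-57 - 79) + (-74 - 35*(-143))/(2 - 143)²) + 15734 = (-136 + (-74 + 5005)/(-141)²) + 15734 = (-136 + (1/19881)*4931) + 15734 = (-136 + 4931/19881) + 15734 = -2698885/19881 + 15734 = 310108769/19881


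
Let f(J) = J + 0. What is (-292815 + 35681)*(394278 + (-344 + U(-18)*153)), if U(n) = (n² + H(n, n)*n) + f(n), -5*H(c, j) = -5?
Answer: -112624177732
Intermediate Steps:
f(J) = J
H(c, j) = 1 (H(c, j) = -⅕*(-5) = 1)
U(n) = n² + 2*n (U(n) = (n² + 1*n) + n = (n² + n) + n = (n + n²) + n = n² + 2*n)
(-292815 + 35681)*(394278 + (-344 + U(-18)*153)) = (-292815 + 35681)*(394278 + (-344 - 18*(2 - 18)*153)) = -257134*(394278 + (-344 - 18*(-16)*153)) = -257134*(394278 + (-344 + 288*153)) = -257134*(394278 + (-344 + 44064)) = -257134*(394278 + 43720) = -257134*437998 = -112624177732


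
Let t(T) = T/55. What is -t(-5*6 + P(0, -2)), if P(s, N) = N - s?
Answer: 32/55 ≈ 0.58182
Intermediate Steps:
t(T) = T/55 (t(T) = T*(1/55) = T/55)
-t(-5*6 + P(0, -2)) = -(-5*6 + (-2 - 1*0))/55 = -(-30 + (-2 + 0))/55 = -(-30 - 2)/55 = -(-32)/55 = -1*(-32/55) = 32/55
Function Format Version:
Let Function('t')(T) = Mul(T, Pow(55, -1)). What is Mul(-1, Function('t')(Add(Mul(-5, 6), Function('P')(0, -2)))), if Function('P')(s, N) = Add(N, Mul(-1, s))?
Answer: Rational(32, 55) ≈ 0.58182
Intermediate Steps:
Function('t')(T) = Mul(Rational(1, 55), T) (Function('t')(T) = Mul(T, Rational(1, 55)) = Mul(Rational(1, 55), T))
Mul(-1, Function('t')(Add(Mul(-5, 6), Function('P')(0, -2)))) = Mul(-1, Mul(Rational(1, 55), Add(Mul(-5, 6), Add(-2, Mul(-1, 0))))) = Mul(-1, Mul(Rational(1, 55), Add(-30, Add(-2, 0)))) = Mul(-1, Mul(Rational(1, 55), Add(-30, -2))) = Mul(-1, Mul(Rational(1, 55), -32)) = Mul(-1, Rational(-32, 55)) = Rational(32, 55)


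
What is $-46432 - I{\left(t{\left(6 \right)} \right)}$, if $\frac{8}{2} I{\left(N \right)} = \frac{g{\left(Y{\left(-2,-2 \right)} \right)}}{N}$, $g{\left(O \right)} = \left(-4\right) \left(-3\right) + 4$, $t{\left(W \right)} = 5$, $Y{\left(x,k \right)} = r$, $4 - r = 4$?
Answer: $- \frac{232164}{5} \approx -46433.0$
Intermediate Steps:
$r = 0$ ($r = 4 - 4 = 0$)
$Y{\left(x,k \right)} = 0$
$g{\left(O \right)} = 16$ ($g{\left(O \right)} = 12 + 4 = 16$)
$I{\left(N \right)} = \frac{4}{N}$ ($I{\left(N \right)} = \frac{16 \frac{1}{N}}{4} = \frac{4}{N}$)
$-46432 - I{\left(t{\left(6 \right)} \right)} = -46432 - \frac{4}{5} = - \frac{232164}{5}$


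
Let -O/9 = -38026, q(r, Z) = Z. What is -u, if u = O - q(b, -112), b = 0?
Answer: -342346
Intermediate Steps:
O = 342234 (O = -9*(-38026) = 342234)
u = 342346 (u = 342234 - 1*(-112) = 342234 + 112 = 342346)
-u = -1*342346 = -342346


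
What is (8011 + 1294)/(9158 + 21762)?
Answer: 1861/6184 ≈ 0.30094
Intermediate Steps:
(8011 + 1294)/(9158 + 21762) = 9305/30920 = 9305*(1/30920) = 1861/6184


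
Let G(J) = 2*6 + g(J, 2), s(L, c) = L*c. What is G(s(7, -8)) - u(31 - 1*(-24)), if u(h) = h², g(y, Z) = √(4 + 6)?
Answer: -3013 + √10 ≈ -3009.8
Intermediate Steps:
g(y, Z) = √10
G(J) = 12 + √10 (G(J) = 2*6 + √10 = 12 + √10)
G(s(7, -8)) - u(31 - 1*(-24)) = (12 + √10) - (31 - 1*(-24))² = (12 + √10) - (31 + 24)² = (12 + √10) - 1*55² = (12 + √10) - 1*3025 = (12 + √10) - 3025 = -3013 + √10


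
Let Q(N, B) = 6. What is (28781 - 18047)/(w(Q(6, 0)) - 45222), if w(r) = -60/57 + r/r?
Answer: -203946/859219 ≈ -0.23736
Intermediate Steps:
w(r) = -1/19 (w(r) = -60*1/57 + 1 = -20/19 + 1 = -1/19)
(28781 - 18047)/(w(Q(6, 0)) - 45222) = (28781 - 18047)/(-1/19 - 45222) = 10734/(-859219/19) = 10734*(-19/859219) = -203946/859219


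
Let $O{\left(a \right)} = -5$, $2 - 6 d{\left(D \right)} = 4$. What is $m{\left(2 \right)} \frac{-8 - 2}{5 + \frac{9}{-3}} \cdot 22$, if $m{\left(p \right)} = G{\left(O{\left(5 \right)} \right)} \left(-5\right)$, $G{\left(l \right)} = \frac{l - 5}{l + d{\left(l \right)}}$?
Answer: $\frac{4125}{4} \approx 1031.3$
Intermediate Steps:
$d{\left(D \right)} = - \frac{1}{3}$ ($d{\left(D \right)} = \frac{1}{3} - \frac{2}{3} = - \frac{1}{3}$)
$G{\left(l \right)} = \frac{-5 + l}{- \frac{1}{3} + l}$ ($G{\left(l \right)} = \frac{l - 5}{l - \frac{1}{3}} = \frac{-5 + l}{- \frac{1}{3} + l}$)
$m{\left(p \right)} = - \frac{75}{8}$ ($m{\left(p \right)} = \frac{3 \left(-5 - 5\right)}{-1 + 3 \left(-5\right)} \left(-5\right) = 3 \frac{1}{-1 - 15} \left(-10\right) \left(-5\right) = 3 \frac{1}{-16} \left(-10\right) \left(-5\right) = 3 \left(- \frac{1}{16}\right) \left(-10\right) \left(-5\right) = \frac{15}{8} \left(-5\right) = - \frac{75}{8}$)
$m{\left(2 \right)} \frac{-8 - 2}{5 + \frac{9}{-3}} \cdot 22 = - \frac{75 \frac{-8 - 2}{5 + \frac{9}{-3}}}{8} \cdot 22 = - \frac{75 \left(- \frac{10}{5 + 9 \left(- \frac{1}{3}\right)}\right)}{8} \cdot 22 = - \frac{75 \left(- \frac{10}{5 - 3}\right)}{8} \cdot 22 = - \frac{75 \left(- \frac{10}{2}\right)}{8} \cdot 22 = - \frac{75 \left(\left(-10\right) \frac{1}{2}\right)}{8} \cdot 22 = \left(- \frac{75}{8}\right) \left(-5\right) 22 = \frac{375}{8} \cdot 22 = \frac{4125}{4}$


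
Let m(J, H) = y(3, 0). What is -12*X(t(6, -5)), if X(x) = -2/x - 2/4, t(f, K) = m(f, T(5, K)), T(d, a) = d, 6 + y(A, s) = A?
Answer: -2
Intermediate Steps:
y(A, s) = -6 + A
m(J, H) = -3 (m(J, H) = -6 + 3 = -3)
t(f, K) = -3
X(x) = -½ - 2/x (X(x) = -2/x - 2*¼ = -2/x - ½ = -½ - 2/x)
-12*X(t(6, -5)) = -6*(-4 - 1*(-3))/(-3) = -6*(-1)*(-4 + 3)/3 = -6*(-1)*(-1)/3 = -12*⅙ = -2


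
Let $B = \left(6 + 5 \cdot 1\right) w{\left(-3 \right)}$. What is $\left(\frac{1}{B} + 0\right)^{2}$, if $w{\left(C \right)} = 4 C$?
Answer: $\frac{1}{17424} \approx 5.7392 \cdot 10^{-5}$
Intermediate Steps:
$B = -132$ ($B = \left(6 + 5 \cdot 1\right) 4 \left(-3\right) = \left(6 + 5\right) \left(-12\right) = 11 \left(-12\right) = -132$)
$\left(\frac{1}{B} + 0\right)^{2} = \left(\frac{1}{-132} + 0\right)^{2} = \left(- \frac{1}{132} + 0\right)^{2} = \left(- \frac{1}{132}\right)^{2} = \frac{1}{17424}$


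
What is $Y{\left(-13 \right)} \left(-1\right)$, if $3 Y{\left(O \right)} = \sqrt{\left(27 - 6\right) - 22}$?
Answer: $- \frac{i}{3} \approx - 0.33333 i$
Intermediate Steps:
$Y{\left(O \right)} = \frac{i}{3}$ ($Y{\left(O \right)} = \frac{\sqrt{\left(27 - 6\right) - 22}}{3} = \frac{\sqrt{21 - 22}}{3} = \frac{\sqrt{-1}}{3} = \frac{i}{3}$)
$Y{\left(-13 \right)} \left(-1\right) = \frac{i}{3} \left(-1\right) = - \frac{i}{3}$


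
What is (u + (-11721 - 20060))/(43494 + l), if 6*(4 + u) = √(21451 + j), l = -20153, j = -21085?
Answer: -31785/23341 + √366/140046 ≈ -1.3616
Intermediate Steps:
u = -4 + √366/6 (u = -4 + √(21451 - 21085)/6 = -4 + √366/6 ≈ -0.81148)
(u + (-11721 - 20060))/(43494 + l) = ((-4 + √366/6) + (-11721 - 20060))/(43494 - 20153) = ((-4 + √366/6) - 31781)/23341 = (-31785 + √366/6)*(1/23341) = -31785/23341 + √366/140046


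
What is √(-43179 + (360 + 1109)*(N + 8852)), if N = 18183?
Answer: 2*√9917809 ≈ 6298.5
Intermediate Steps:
√(-43179 + (360 + 1109)*(N + 8852)) = √(-43179 + (360 + 1109)*(18183 + 8852)) = √(-43179 + 1469*27035) = √(-43179 + 39714415) = √39671236 = 2*√9917809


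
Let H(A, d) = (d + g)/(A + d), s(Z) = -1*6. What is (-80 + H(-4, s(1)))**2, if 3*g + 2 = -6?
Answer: 1408969/225 ≈ 6262.1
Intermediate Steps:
g = -8/3 (g = -2/3 + (1/3)*(-6) = -2/3 - 2 = -8/3 ≈ -2.6667)
s(Z) = -6
H(A, d) = (-8/3 + d)/(A + d) (H(A, d) = (d - 8/3)/(A + d) = (-8/3 + d)/(A + d))
(-80 + H(-4, s(1)))**2 = (-80 + (-8/3 - 6)/(-4 - 6))**2 = (-80 - 26/3/(-10))**2 = (-80 - 1/10*(-26/3))**2 = (-80 + 13/15)**2 = (-1187/15)**2 = 1408969/225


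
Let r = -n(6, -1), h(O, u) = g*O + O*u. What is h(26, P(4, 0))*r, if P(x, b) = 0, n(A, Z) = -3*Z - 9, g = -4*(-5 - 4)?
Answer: 5616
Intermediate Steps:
g = 36 (g = -4*(-9) = 36)
n(A, Z) = -9 - 3*Z
h(O, u) = 36*O + O*u
r = 6 (r = -(-9 - 3*(-1)) = -(-9 + 3) = -1*(-6) = 6)
h(26, P(4, 0))*r = (26*(36 + 0))*6 = (26*36)*6 = 936*6 = 5616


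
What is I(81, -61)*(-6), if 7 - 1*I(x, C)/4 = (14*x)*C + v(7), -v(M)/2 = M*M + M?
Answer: -1663032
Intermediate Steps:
v(M) = -2*M - 2*M² (v(M) = -2*(M*M + M) = -2*(M² + M) = -2*(M + M²) = -2*M - 2*M²)
I(x, C) = 476 - 56*C*x (I(x, C) = 28 - 4*((14*x)*C - 2*7*(1 + 7)) = 28 - 4*(14*C*x - 2*7*8) = 28 - 4*(14*C*x - 112) = 28 - 4*(-112 + 14*C*x) = 28 + (448 - 56*C*x) = 476 - 56*C*x)
I(81, -61)*(-6) = (476 - 56*(-61)*81)*(-6) = (476 + 276696)*(-6) = 277172*(-6) = -1663032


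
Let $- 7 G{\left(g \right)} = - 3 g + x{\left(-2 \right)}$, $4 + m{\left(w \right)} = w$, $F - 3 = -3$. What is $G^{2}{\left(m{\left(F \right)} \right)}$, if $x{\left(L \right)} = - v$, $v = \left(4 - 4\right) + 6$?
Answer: $\frac{36}{49} \approx 0.73469$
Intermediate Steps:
$F = 0$ ($F = 3 - 3 = 0$)
$v = 6$ ($v = 0 + 6 = 6$)
$m{\left(w \right)} = -4 + w$
$x{\left(L \right)} = -6$ ($x{\left(L \right)} = \left(-1\right) 6 = -6$)
$G{\left(g \right)} = \frac{6}{7} + \frac{3 g}{7}$ ($G{\left(g \right)} = - \frac{- 3 g - 6}{7} = - \frac{-6 - 3 g}{7} = \frac{6}{7} + \frac{3 g}{7}$)
$G^{2}{\left(m{\left(F \right)} \right)} = \left(\frac{6}{7} + \frac{3 \left(-4 + 0\right)}{7}\right)^{2} = \left(\frac{6}{7} + \frac{3}{7} \left(-4\right)\right)^{2} = \left(\frac{6}{7} - \frac{12}{7}\right)^{2} = \left(- \frac{6}{7}\right)^{2} = \frac{36}{49}$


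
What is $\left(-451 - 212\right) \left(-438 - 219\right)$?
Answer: $435591$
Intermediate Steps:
$\left(-451 - 212\right) \left(-438 - 219\right) = \left(-663\right) \left(-657\right) = 435591$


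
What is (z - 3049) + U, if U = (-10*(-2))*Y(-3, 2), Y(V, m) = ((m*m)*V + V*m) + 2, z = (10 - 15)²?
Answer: -3344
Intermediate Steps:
z = 25 (z = (-5)² = 25)
Y(V, m) = 2 + V*m + V*m² (Y(V, m) = (m²*V + V*m) + 2 = (V*m² + V*m) + 2 = (V*m + V*m²) + 2 = 2 + V*m + V*m²)
U = -320 (U = (-10*(-2))*(2 - 3*2 - 3*2²) = 20*(2 - 6 - 3*4) = 20*(2 - 6 - 12) = 20*(-16) = -320)
(z - 3049) + U = (25 - 3049) - 320 = -3024 - 320 = -3344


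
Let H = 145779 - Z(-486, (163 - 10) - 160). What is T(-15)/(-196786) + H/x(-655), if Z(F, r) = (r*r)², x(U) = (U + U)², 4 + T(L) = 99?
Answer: 3506469201/42213056825 ≈ 0.083066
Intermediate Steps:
T(L) = 95 (T(L) = -4 + 99 = 95)
x(U) = 4*U² (x(U) = (2*U)² = 4*U²)
Z(F, r) = r⁴ (Z(F, r) = (r²)² = r⁴)
H = 143378 (H = 145779 - ((163 - 10) - 160)⁴ = 145779 - (153 - 160)⁴ = 145779 - 1*(-7)⁴ = 145779 - 1*2401 = 145779 - 2401 = 143378)
T(-15)/(-196786) + H/x(-655) = 95/(-196786) + 143378/((4*(-655)²)) = 95*(-1/196786) + 143378/((4*429025)) = -95/196786 + 143378/1716100 = -95/196786 + 143378*(1/1716100) = -95/196786 + 71689/858050 = 3506469201/42213056825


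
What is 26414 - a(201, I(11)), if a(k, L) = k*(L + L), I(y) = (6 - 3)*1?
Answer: 25208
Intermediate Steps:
I(y) = 3 (I(y) = 3*1 = 3)
a(k, L) = 2*L*k (a(k, L) = k*(2*L) = 2*L*k)
26414 - a(201, I(11)) = 26414 - 2*3*201 = 26414 - 1*1206 = 26414 - 1206 = 25208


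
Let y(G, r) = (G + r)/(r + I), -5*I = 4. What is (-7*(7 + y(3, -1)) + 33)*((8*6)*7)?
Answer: -8288/3 ≈ -2762.7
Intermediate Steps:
I = -4/5 (I = -1/5*4 = -4/5 ≈ -0.80000)
y(G, r) = (G + r)/(-4/5 + r) (y(G, r) = (G + r)/(r - 4/5) = (G + r)/(-4/5 + r))
(-7*(7 + y(3, -1)) + 33)*((8*6)*7) = (-7*(7 + 5*(3 - 1)/(-4 + 5*(-1))) + 33)*((8*6)*7) = (-7*(7 + 5*2/(-4 - 5)) + 33)*(48*7) = (-7*(7 + 5*2/(-9)) + 33)*336 = (-7*(7 + 5*(-1/9)*2) + 33)*336 = (-7*(7 - 10/9) + 33)*336 = (-7*53/9 + 33)*336 = (-371/9 + 33)*336 = -74/9*336 = -8288/3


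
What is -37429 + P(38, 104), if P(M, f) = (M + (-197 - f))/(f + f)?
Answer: -7785495/208 ≈ -37430.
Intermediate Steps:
P(M, f) = (-197 + M - f)/(2*f) (P(M, f) = (-197 + M - f)/((2*f)) = (-197 + M - f)*(1/(2*f)) = (-197 + M - f)/(2*f))
-37429 + P(38, 104) = -37429 + (1/2)*(-197 + 38 - 1*104)/104 = -37429 + (1/2)*(1/104)*(-197 + 38 - 104) = -37429 + (1/2)*(1/104)*(-263) = -37429 - 263/208 = -7785495/208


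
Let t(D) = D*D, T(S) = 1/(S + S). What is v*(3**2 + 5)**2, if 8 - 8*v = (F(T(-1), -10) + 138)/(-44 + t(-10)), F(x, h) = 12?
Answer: 1043/8 ≈ 130.38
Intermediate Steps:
T(S) = 1/(2*S)
t(D) = D**2
v = 149/224 (v = 1 - (12 + 138)/(8*(-44 + (-10)**2)) = 1 - 75/(4*(-44 + 100)) = 1 - 75/(4*56) = 1 - 1/8*75/28 = 1 - 75/224 = 149/224 ≈ 0.66518)
v*(3**2 + 5)**2 = 149*(3**2 + 5)**2/224 = 149*(9 + 5)**2/224 = (149/224)*14**2 = (149/224)*196 = 1043/8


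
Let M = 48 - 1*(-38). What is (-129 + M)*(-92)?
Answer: 3956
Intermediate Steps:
M = 86 (M = 48 + 38 = 86)
(-129 + M)*(-92) = (-129 + 86)*(-92) = -43*(-92) = 3956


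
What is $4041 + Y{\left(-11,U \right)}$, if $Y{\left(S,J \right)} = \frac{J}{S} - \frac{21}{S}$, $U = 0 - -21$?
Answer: $4041$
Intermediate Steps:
$U = 21$ ($U = 0 + 21 = 21$)
$Y{\left(S,J \right)} = - \frac{21}{S} + \frac{J}{S}$
$4041 + Y{\left(-11,U \right)} = 4041 + \frac{-21 + 21}{-11} = 4041 - 0 = 4041 + 0 = 4041$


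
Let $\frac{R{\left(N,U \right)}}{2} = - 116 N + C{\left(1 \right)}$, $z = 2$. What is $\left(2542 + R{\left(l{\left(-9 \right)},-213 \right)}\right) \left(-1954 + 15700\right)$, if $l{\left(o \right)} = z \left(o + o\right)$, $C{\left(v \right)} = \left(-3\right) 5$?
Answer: $149336544$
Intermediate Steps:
$C{\left(v \right)} = -15$
$l{\left(o \right)} = 4 o$ ($l{\left(o \right)} = 2 \left(o + o\right) = 2 \cdot 2 o = 4 o$)
$R{\left(N,U \right)} = -30 - 232 N$ ($R{\left(N,U \right)} = 2 \left(- 116 N - 15\right) = 2 \left(-15 - 116 N\right) = -30 - 232 N$)
$\left(2542 + R{\left(l{\left(-9 \right)},-213 \right)}\right) \left(-1954 + 15700\right) = \left(2542 - \left(30 + 232 \cdot 4 \left(-9\right)\right)\right) \left(-1954 + 15700\right) = \left(2542 - -8322\right) 13746 = \left(2542 + \left(-30 + 8352\right)\right) 13746 = \left(2542 + 8322\right) 13746 = 10864 \cdot 13746 = 149336544$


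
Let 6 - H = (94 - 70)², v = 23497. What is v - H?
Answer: 24067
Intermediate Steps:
H = -570 (H = 6 - (94 - 70)² = 6 - 1*24² = 6 - 1*576 = 6 - 576 = -570)
v - H = 23497 - 1*(-570) = 23497 + 570 = 24067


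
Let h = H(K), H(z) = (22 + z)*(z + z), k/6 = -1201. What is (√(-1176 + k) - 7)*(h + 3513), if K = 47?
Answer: -69993 + 9999*I*√8382 ≈ -69993.0 + 9.1544e+5*I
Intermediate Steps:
k = -7206 (k = 6*(-1201) = -7206)
H(z) = 2*z*(22 + z) (H(z) = (22 + z)*(2*z) = 2*z*(22 + z))
h = 6486 (h = 2*47*(22 + 47) = 2*47*69 = 6486)
(√(-1176 + k) - 7)*(h + 3513) = (√(-1176 - 7206) - 7)*(6486 + 3513) = (√(-8382) - 7)*9999 = (I*√8382 - 7)*9999 = (-7 + I*√8382)*9999 = -69993 + 9999*I*√8382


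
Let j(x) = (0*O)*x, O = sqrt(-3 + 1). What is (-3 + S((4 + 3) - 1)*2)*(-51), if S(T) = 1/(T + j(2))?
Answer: 136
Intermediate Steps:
O = I*sqrt(2) (O = sqrt(-2) = I*sqrt(2) ≈ 1.4142*I)
j(x) = 0 (j(x) = (0*(I*sqrt(2)))*x = 0*x = 0)
S(T) = 1/T (S(T) = 1/(T + 0) = 1/T)
(-3 + S((4 + 3) - 1)*2)*(-51) = (-3 + 2/((4 + 3) - 1))*(-51) = (-3 + 2/(7 - 1))*(-51) = (-3 + 2/6)*(-51) = (-3 + (1/6)*2)*(-51) = (-3 + 1/3)*(-51) = -8/3*(-51) = 136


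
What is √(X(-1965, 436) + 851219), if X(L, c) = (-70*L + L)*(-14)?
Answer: I*√1046971 ≈ 1023.2*I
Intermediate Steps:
X(L, c) = 966*L (X(L, c) = -69*L*(-14) = 966*L)
√(X(-1965, 436) + 851219) = √(966*(-1965) + 851219) = √(-1898190 + 851219) = √(-1046971) = I*√1046971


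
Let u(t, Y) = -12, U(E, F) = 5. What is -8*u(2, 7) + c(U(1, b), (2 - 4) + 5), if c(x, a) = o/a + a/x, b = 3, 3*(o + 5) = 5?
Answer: 4297/45 ≈ 95.489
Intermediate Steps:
o = -10/3 (o = -5 + (1/3)*5 = -5 + 5/3 = -10/3 ≈ -3.3333)
c(x, a) = -10/(3*a) + a/x
-8*u(2, 7) + c(U(1, b), (2 - 4) + 5) = -8*(-12) + (-10/(3*((2 - 4) + 5)) + ((2 - 4) + 5)/5) = 96 + (-10/(3*(-2 + 5)) + (-2 + 5)*(1/5)) = 96 + (-10/3/3 + 3*(1/5)) = 96 + (-10/3*1/3 + 3/5) = 96 + (-10/9 + 3/5) = 96 - 23/45 = 4297/45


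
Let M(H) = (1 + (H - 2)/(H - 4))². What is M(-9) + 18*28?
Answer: 85752/169 ≈ 507.41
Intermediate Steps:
M(H) = (1 + (-2 + H)/(-4 + H))²
M(-9) + 18*28 = 4*(-3 - 9)²/(-4 - 9)² + 18*28 = 4*(-12)²/(-13)² + 504 = 4*(1/169)*144 + 504 = 576/169 + 504 = 85752/169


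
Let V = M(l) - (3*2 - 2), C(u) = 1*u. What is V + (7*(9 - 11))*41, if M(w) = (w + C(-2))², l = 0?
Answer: -574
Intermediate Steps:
C(u) = u
M(w) = (-2 + w)² (M(w) = (w - 2)² = (-2 + w)²)
V = 0 (V = (-2 + 0)² - (3*2 - 2) = (-2)² - (6 - 2) = 4 - 1*4 = 4 - 4 = 0)
V + (7*(9 - 11))*41 = 0 + (7*(9 - 11))*41 = 0 + (7*(-2))*41 = 0 - 14*41 = 0 - 574 = -574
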